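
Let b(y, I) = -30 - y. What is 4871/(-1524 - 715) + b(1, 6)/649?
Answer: -3230688/1453111 ≈ -2.2233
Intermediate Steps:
4871/(-1524 - 715) + b(1, 6)/649 = 4871/(-1524 - 715) + (-30 - 1*1)/649 = 4871/(-2239) + (-30 - 1)*(1/649) = 4871*(-1/2239) - 31*1/649 = -4871/2239 - 31/649 = -3230688/1453111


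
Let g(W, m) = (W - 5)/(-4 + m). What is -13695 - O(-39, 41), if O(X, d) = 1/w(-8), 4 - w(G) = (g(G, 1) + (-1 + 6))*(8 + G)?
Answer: -54781/4 ≈ -13695.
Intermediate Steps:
g(W, m) = (-5 + W)/(-4 + m)
w(G) = 4 - (8 + G)*(20/3 - G/3) (w(G) = 4 - ((-5 + G)/(-4 + 1) + (-1 + 6))*(8 + G) = 4 - ((-5 + G)/(-3) + 5)*(8 + G) = 4 - (-(-5 + G)/3 + 5)*(8 + G) = 4 - ((5/3 - G/3) + 5)*(8 + G) = 4 - (20/3 - G/3)*(8 + G) = 4 - (8 + G)*(20/3 - G/3))
O(X, d) = ¼ (O(X, d) = 1/(-148/3 - 4*(-8) + (⅓)*(-8)²) = 1/(-148/3 + 32 + (⅓)*64) = 1/(-148/3 + 32 + 64/3) = 1/4 = ¼)
-13695 - O(-39, 41) = -13695 - 1*¼ = -13695 - ¼ = -54781/4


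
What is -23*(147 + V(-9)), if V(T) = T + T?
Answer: -2967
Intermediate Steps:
V(T) = 2*T
-23*(147 + V(-9)) = -23*(147 + 2*(-9)) = -23*(147 - 18) = -23*129 = -2967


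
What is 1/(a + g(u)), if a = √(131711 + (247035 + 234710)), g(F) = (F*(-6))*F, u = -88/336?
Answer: 35574/53024668175 + 345744*√38341/53024668175 ≈ 0.0012774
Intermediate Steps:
u = -11/42 (u = -88*1/336 = -11/42 ≈ -0.26190)
g(F) = -6*F² (g(F) = (-6*F)*F = -6*F²)
a = 4*√38341 (a = √(131711 + 481745) = √613456 = 4*√38341 ≈ 783.23)
1/(a + g(u)) = 1/(4*√38341 - 6*(-11/42)²) = 1/(4*√38341 - 6*121/1764) = 1/(4*√38341 - 121/294) = 1/(-121/294 + 4*√38341)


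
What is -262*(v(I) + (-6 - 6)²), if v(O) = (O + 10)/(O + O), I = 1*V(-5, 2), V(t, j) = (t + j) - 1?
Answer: -75063/2 ≈ -37532.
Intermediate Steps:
V(t, j) = -1 + j + t (V(t, j) = (j + t) - 1 = -1 + j + t)
I = -4 (I = 1*(-1 + 2 - 5) = 1*(-4) = -4)
v(O) = (10 + O)/(2*O) (v(O) = (10 + O)/((2*O)) = (10 + O)*(1/(2*O)) = (10 + O)/(2*O))
-262*(v(I) + (-6 - 6)²) = -262*((½)*(10 - 4)/(-4) + (-6 - 6)²) = -262*((½)*(-¼)*6 + (-12)²) = -262*(-¾ + 144) = -262*573/4 = -75063/2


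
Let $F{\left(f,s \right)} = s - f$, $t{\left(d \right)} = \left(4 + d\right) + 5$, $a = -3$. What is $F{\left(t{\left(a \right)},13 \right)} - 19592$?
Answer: $-19585$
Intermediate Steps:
$t{\left(d \right)} = 9 + d$
$F{\left(t{\left(a \right)},13 \right)} - 19592 = \left(13 - \left(9 - 3\right)\right) - 19592 = \left(13 - 6\right) - 19592 = 7 - 19592 = -19585$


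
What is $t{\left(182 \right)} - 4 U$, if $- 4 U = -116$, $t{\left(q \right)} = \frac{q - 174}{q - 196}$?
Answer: $- \frac{816}{7} \approx -116.57$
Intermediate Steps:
$t{\left(q \right)} = \frac{-174 + q}{-196 + q}$
$U = 29$ ($U = \left(- \frac{1}{4}\right) \left(-116\right) = 29$)
$t{\left(182 \right)} - 4 U = \frac{-174 + 182}{-196 + 182} - 116 = \frac{1}{-14} \cdot 8 - 116 = \left(- \frac{1}{14}\right) 8 - 116 = - \frac{4}{7} - 116 = - \frac{816}{7}$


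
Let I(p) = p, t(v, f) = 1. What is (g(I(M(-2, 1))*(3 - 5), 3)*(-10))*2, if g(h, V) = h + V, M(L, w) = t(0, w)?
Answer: -20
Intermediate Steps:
M(L, w) = 1
g(h, V) = V + h
(g(I(M(-2, 1))*(3 - 5), 3)*(-10))*2 = ((3 + 1*(3 - 5))*(-10))*2 = ((3 + 1*(-2))*(-10))*2 = ((3 - 2)*(-10))*2 = (1*(-10))*2 = -10*2 = -20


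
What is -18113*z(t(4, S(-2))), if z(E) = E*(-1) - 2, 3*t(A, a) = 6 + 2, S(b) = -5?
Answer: 253582/3 ≈ 84527.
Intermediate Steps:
t(A, a) = 8/3 (t(A, a) = (6 + 2)/3 = (⅓)*8 = 8/3)
z(E) = -2 - E (z(E) = -E - 2 = -2 - E)
-18113*z(t(4, S(-2))) = -18113*(-2 - 1*8/3) = -18113*(-2 - 8/3) = -18113*(-14/3) = 253582/3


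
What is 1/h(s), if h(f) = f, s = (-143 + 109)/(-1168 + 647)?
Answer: 521/34 ≈ 15.324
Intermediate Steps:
s = 34/521 (s = -34/(-521) = -34*(-1/521) = 34/521 ≈ 0.065259)
1/h(s) = 1/(34/521) = 521/34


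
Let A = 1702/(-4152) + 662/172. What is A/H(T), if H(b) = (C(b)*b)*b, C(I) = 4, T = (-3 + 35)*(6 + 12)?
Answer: 306985/118467919872 ≈ 2.5913e-6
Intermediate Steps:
T = 576 (T = 32*18 = 576)
H(b) = 4*b**2 (H(b) = (4*b)*b = 4*b**2)
A = 306985/89268 (A = 1702*(-1/4152) + 662*(1/172) = -851/2076 + 331/86 = 306985/89268 ≈ 3.4389)
A/H(T) = 306985/(89268*((4*576**2))) = 306985/(89268*((4*331776))) = (306985/89268)/1327104 = (306985/89268)*(1/1327104) = 306985/118467919872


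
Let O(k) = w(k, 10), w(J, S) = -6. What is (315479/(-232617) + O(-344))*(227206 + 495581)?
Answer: -412273127149/77539 ≈ -5.3170e+6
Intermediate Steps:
O(k) = -6
(315479/(-232617) + O(-344))*(227206 + 495581) = (315479/(-232617) - 6)*(227206 + 495581) = (315479*(-1/232617) - 6)*722787 = (-315479/232617 - 6)*722787 = -1711181/232617*722787 = -412273127149/77539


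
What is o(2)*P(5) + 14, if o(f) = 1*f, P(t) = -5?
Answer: 4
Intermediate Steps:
o(f) = f
o(2)*P(5) + 14 = 2*(-5) + 14 = -10 + 14 = 4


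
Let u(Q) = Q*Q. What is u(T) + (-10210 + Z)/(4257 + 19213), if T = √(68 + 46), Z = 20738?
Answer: 1343054/11735 ≈ 114.45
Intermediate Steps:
T = √114 ≈ 10.677
u(Q) = Q²
u(T) + (-10210 + Z)/(4257 + 19213) = (√114)² + (-10210 + 20738)/(4257 + 19213) = 114 + 10528/23470 = 114 + 10528*(1/23470) = 114 + 5264/11735 = 1343054/11735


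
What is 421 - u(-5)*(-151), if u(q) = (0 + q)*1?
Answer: -334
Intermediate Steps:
u(q) = q (u(q) = q*1 = q)
421 - u(-5)*(-151) = 421 - (-5)*(-151) = 421 - 1*755 = 421 - 755 = -334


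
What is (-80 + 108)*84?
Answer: 2352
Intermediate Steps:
(-80 + 108)*84 = 28*84 = 2352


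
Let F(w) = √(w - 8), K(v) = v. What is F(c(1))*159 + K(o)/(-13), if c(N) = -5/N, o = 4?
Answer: -4/13 + 159*I*√13 ≈ -0.30769 + 573.28*I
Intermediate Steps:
F(w) = √(-8 + w)
F(c(1))*159 + K(o)/(-13) = √(-8 - 5/1)*159 + 4/(-13) = √(-8 - 5*1)*159 + 4*(-1/13) = √(-8 - 5)*159 - 4/13 = √(-13)*159 - 4/13 = (I*√13)*159 - 4/13 = 159*I*√13 - 4/13 = -4/13 + 159*I*√13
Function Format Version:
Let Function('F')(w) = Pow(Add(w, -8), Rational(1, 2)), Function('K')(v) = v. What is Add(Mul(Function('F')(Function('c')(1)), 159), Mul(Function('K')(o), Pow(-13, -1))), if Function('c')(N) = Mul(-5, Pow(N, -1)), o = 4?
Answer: Add(Rational(-4, 13), Mul(159, I, Pow(13, Rational(1, 2)))) ≈ Add(-0.30769, Mul(573.28, I))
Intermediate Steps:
Function('F')(w) = Pow(Add(-8, w), Rational(1, 2))
Add(Mul(Function('F')(Function('c')(1)), 159), Mul(Function('K')(o), Pow(-13, -1))) = Add(Mul(Pow(Add(-8, Mul(-5, Pow(1, -1))), Rational(1, 2)), 159), Mul(4, Pow(-13, -1))) = Add(Mul(Pow(Add(-8, Mul(-5, 1)), Rational(1, 2)), 159), Mul(4, Rational(-1, 13))) = Add(Mul(Pow(Add(-8, -5), Rational(1, 2)), 159), Rational(-4, 13)) = Add(Mul(Pow(-13, Rational(1, 2)), 159), Rational(-4, 13)) = Add(Mul(Mul(I, Pow(13, Rational(1, 2))), 159), Rational(-4, 13)) = Add(Mul(159, I, Pow(13, Rational(1, 2))), Rational(-4, 13)) = Add(Rational(-4, 13), Mul(159, I, Pow(13, Rational(1, 2))))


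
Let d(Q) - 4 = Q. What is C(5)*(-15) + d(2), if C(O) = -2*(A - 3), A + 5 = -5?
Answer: -384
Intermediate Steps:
A = -10 (A = -5 - 5 = -10)
d(Q) = 4 + Q
C(O) = 26 (C(O) = -2*(-10 - 3) = -2*(-13) = 26)
C(5)*(-15) + d(2) = 26*(-15) + (4 + 2) = -390 + 6 = -384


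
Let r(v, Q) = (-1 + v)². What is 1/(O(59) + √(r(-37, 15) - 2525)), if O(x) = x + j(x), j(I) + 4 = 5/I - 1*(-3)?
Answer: 8791/674230 - 3481*I*√1081/15507290 ≈ 0.013039 - 0.0073804*I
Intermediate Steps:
j(I) = -1 + 5/I (j(I) = -4 + (5/I - 1*(-3)) = -4 + (5/I + 3) = -4 + (3 + 5/I) = -1 + 5/I)
O(x) = x + (5 - x)/x
1/(O(59) + √(r(-37, 15) - 2525)) = 1/((-1 + 59 + 5/59) + √((-1 - 37)² - 2525)) = 1/((-1 + 59 + 5*(1/59)) + √((-38)² - 2525)) = 1/((-1 + 59 + 5/59) + √(1444 - 2525)) = 1/(3427/59 + √(-1081)) = 1/(3427/59 + I*√1081)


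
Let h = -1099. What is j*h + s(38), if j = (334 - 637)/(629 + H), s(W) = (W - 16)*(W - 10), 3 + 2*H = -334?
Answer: 411110/307 ≈ 1339.1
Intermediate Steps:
H = -337/2 (H = -3/2 + (½)*(-334) = -3/2 - 167 = -337/2 ≈ -168.50)
s(W) = (-16 + W)*(-10 + W)
j = -202/307 (j = (334 - 637)/(629 - 337/2) = -303/921/2 = -303*2/921 = -202/307 ≈ -0.65798)
j*h + s(38) = -202/307*(-1099) + (160 + 38² - 26*38) = 221998/307 + (160 + 1444 - 988) = 221998/307 + 616 = 411110/307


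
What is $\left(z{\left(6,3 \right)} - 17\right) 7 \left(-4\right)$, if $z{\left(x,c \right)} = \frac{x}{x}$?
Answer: $448$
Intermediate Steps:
$z{\left(x,c \right)} = 1$
$\left(z{\left(6,3 \right)} - 17\right) 7 \left(-4\right) = \left(1 - 17\right) 7 \left(-4\right) = \left(-16\right) \left(-28\right) = 448$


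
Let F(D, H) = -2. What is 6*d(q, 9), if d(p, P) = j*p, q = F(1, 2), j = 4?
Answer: -48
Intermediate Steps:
q = -2
d(p, P) = 4*p
6*d(q, 9) = 6*(4*(-2)) = 6*(-8) = -48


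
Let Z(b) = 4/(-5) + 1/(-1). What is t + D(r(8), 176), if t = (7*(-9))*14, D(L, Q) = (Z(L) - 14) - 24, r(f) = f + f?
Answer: -4609/5 ≈ -921.80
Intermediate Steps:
Z(b) = -9/5 (Z(b) = 4*(-1/5) + 1*(-1) = -4/5 - 1 = -9/5)
r(f) = 2*f
D(L, Q) = -199/5 (D(L, Q) = (-9/5 - 14) - 24 = -79/5 - 24 = -199/5)
t = -882 (t = -63*14 = -882)
t + D(r(8), 176) = -882 - 199/5 = -4609/5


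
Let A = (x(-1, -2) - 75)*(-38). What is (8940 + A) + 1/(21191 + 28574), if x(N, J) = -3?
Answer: 592402561/49765 ≈ 11904.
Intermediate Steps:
A = 2964 (A = (-3 - 75)*(-38) = -78*(-38) = 2964)
(8940 + A) + 1/(21191 + 28574) = (8940 + 2964) + 1/(21191 + 28574) = 11904 + 1/49765 = 592402561/49765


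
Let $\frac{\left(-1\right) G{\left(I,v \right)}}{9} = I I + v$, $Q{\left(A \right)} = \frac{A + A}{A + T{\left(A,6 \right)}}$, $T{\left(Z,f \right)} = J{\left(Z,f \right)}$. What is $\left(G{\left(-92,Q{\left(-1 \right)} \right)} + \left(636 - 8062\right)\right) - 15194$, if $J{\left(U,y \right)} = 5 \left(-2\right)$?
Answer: $- \frac{1086774}{11} \approx -98798.0$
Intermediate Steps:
$J{\left(U,y \right)} = -10$
$T{\left(Z,f \right)} = -10$
$Q{\left(A \right)} = \frac{2 A}{-10 + A}$ ($Q{\left(A \right)} = \frac{A + A}{A - 10} = \frac{2 A}{-10 + A}$)
$G{\left(I,v \right)} = - 9 v - 9 I^{2}$ ($G{\left(I,v \right)} = - 9 \left(I I + v\right) = - 9 \left(I^{2} + v\right) = - 9 \left(v + I^{2}\right) = - 9 v - 9 I^{2}$)
$\left(G{\left(-92,Q{\left(-1 \right)} \right)} + \left(636 - 8062\right)\right) - 15194 = \left(\left(- 9 \cdot 2 \left(-1\right) \frac{1}{-10 - 1} - 9 \left(-92\right)^{2}\right) + \left(636 - 8062\right)\right) - 15194 = \left(\left(- 9 \cdot 2 \left(-1\right) \frac{1}{-11} - 76176\right) - 7426\right) - 15194 = \left(\left(- 9 \cdot 2 \left(-1\right) \left(- \frac{1}{11}\right) - 76176\right) - 7426\right) - 15194 = \left(\left(\left(-9\right) \frac{2}{11} - 76176\right) - 7426\right) - 15194 = \left(\left(- \frac{18}{11} - 76176\right) - 7426\right) - 15194 = \left(- \frac{837954}{11} - 7426\right) - 15194 = - \frac{919640}{11} - 15194 = - \frac{1086774}{11}$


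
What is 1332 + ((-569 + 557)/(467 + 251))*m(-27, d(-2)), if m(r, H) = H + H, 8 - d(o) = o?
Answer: 478068/359 ≈ 1331.7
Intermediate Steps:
d(o) = 8 - o
m(r, H) = 2*H
1332 + ((-569 + 557)/(467 + 251))*m(-27, d(-2)) = 1332 + ((-569 + 557)/(467 + 251))*(2*(8 - 1*(-2))) = 1332 + (-12/718)*(2*(8 + 2)) = 1332 + (-12*1/718)*(2*10) = 1332 - 6/359*20 = 1332 - 120/359 = 478068/359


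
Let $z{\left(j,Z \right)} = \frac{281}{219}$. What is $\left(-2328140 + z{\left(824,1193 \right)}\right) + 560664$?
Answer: $- \frac{387076963}{219} \approx -1.7675 \cdot 10^{6}$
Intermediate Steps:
$z{\left(j,Z \right)} = \frac{281}{219}$ ($z{\left(j,Z \right)} = 281 \cdot \frac{1}{219} = \frac{281}{219}$)
$\left(-2328140 + z{\left(824,1193 \right)}\right) + 560664 = \left(-2328140 + \frac{281}{219}\right) + 560664 = - \frac{509862379}{219} + 560664 = - \frac{387076963}{219}$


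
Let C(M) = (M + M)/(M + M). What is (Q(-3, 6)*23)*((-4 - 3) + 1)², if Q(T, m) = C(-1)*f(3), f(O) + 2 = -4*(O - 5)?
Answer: 4968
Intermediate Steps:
C(M) = 1 (C(M) = (2*M)/((2*M)) = (2*M)*(1/(2*M)) = 1)
f(O) = 18 - 4*O (f(O) = -2 - 4*(O - 5) = -2 - 4*(-5 + O) = -2 + (20 - 4*O) = 18 - 4*O)
Q(T, m) = 6 (Q(T, m) = 1*(18 - 4*3) = 1*(18 - 12) = 1*6 = 6)
(Q(-3, 6)*23)*((-4 - 3) + 1)² = (6*23)*((-4 - 3) + 1)² = 138*(-7 + 1)² = 138*(-6)² = 138*36 = 4968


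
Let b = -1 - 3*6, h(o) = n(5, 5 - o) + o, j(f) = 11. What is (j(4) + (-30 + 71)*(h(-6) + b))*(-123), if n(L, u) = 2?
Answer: 114636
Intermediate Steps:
h(o) = 2 + o
b = -19 (b = -1 - 18 = -19)
(j(4) + (-30 + 71)*(h(-6) + b))*(-123) = (11 + (-30 + 71)*((2 - 6) - 19))*(-123) = (11 + 41*(-4 - 19))*(-123) = (11 + 41*(-23))*(-123) = (11 - 943)*(-123) = -932*(-123) = 114636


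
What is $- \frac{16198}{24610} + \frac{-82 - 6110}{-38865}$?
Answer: $- \frac{3181001}{6376451} \approx -0.49887$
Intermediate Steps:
$- \frac{16198}{24610} + \frac{-82 - 6110}{-38865} = \left(-16198\right) \frac{1}{24610} + \left(-82 - 6110\right) \left(- \frac{1}{38865}\right) = - \frac{8099}{12305} - - \frac{2064}{12955} = - \frac{8099}{12305} + \frac{2064}{12955} = - \frac{3181001}{6376451}$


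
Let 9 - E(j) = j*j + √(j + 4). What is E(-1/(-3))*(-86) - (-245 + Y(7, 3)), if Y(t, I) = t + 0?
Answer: -4738/9 + 86*√39/3 ≈ -347.42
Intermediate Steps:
Y(t, I) = t
E(j) = 9 - j² - √(4 + j) (E(j) = 9 - (j*j + √(j + 4)) = 9 - (j² + √(4 + j)) = 9 + (-j² - √(4 + j)) = 9 - j² - √(4 + j))
E(-1/(-3))*(-86) - (-245 + Y(7, 3)) = (9 - (-1/(-3))² - √(4 - 1/(-3)))*(-86) - (-245 + 7) = (9 - (-1*(-⅓))² - √(4 - 1*(-⅓)))*(-86) - 1*(-238) = (9 - (⅓)² - √(4 + ⅓))*(-86) + 238 = (9 - 1*⅑ - √(13/3))*(-86) + 238 = (9 - ⅑ - √39/3)*(-86) + 238 = (80/9 - √39/3)*(-86) + 238 = (-6880/9 + 86*√39/3) + 238 = -4738/9 + 86*√39/3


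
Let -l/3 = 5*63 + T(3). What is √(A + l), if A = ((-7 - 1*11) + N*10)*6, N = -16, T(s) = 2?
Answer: I*√2019 ≈ 44.933*I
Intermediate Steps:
l = -951 (l = -3*(5*63 + 2) = -3*(315 + 2) = -3*317 = -951)
A = -1068 (A = ((-7 - 1*11) - 16*10)*6 = ((-7 - 11) - 160)*6 = (-18 - 160)*6 = -178*6 = -1068)
√(A + l) = √(-1068 - 951) = √(-2019) = I*√2019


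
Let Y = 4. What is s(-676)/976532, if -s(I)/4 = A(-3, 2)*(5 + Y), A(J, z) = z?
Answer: -18/244133 ≈ -7.3730e-5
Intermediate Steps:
s(I) = -72 (s(I) = -8*(5 + 4) = -8*9 = -4*18 = -72)
s(-676)/976532 = -72/976532 = -72*1/976532 = -18/244133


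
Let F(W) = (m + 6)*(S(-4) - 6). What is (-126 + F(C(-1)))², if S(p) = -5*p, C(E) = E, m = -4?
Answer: 9604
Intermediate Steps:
F(W) = 28 (F(W) = (-4 + 6)*(-5*(-4) - 6) = 2*(20 - 6) = 2*14 = 28)
(-126 + F(C(-1)))² = (-126 + 28)² = (-98)² = 9604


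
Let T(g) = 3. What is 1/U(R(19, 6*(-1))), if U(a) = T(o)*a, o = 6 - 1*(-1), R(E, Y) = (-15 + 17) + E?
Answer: 1/63 ≈ 0.015873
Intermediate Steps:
R(E, Y) = 2 + E
o = 7 (o = 6 + 1 = 7)
U(a) = 3*a
1/U(R(19, 6*(-1))) = 1/(3*(2 + 19)) = 1/(3*21) = 1/63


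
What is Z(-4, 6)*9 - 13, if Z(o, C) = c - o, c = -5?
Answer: -22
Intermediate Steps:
Z(o, C) = -5 - o
Z(-4, 6)*9 - 13 = (-5 - 1*(-4))*9 - 13 = (-5 + 4)*9 - 13 = -1*9 - 13 = -9 - 13 = -22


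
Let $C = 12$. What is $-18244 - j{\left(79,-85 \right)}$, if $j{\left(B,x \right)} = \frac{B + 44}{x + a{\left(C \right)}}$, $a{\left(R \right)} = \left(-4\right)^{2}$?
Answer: $- \frac{419571}{23} \approx -18242.0$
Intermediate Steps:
$a{\left(R \right)} = 16$
$j{\left(B,x \right)} = \frac{44 + B}{16 + x}$ ($j{\left(B,x \right)} = \frac{B + 44}{x + 16} = \frac{44 + B}{16 + x}$)
$-18244 - j{\left(79,-85 \right)} = -18244 - \frac{44 + 79}{16 - 85} = -18244 - \frac{1}{-69} \cdot 123 = -18244 - \left(- \frac{1}{69}\right) 123 = -18244 - - \frac{41}{23} = -18244 + \frac{41}{23} = - \frac{419571}{23}$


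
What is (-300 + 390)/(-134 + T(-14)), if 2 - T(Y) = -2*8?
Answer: -45/58 ≈ -0.77586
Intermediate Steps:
T(Y) = 18 (T(Y) = 2 - (-2)*8 = 2 - 1*(-16) = 2 + 16 = 18)
(-300 + 390)/(-134 + T(-14)) = (-300 + 390)/(-134 + 18) = 90/(-116) = 90*(-1/116) = -45/58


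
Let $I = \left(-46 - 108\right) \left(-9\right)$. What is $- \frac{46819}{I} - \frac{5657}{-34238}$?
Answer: $- \frac{398787080}{11863467} \approx -33.615$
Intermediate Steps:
$I = 1386$ ($I = \left(-154\right) \left(-9\right) = 1386$)
$- \frac{46819}{I} - \frac{5657}{-34238} = - \frac{46819}{1386} - \frac{5657}{-34238} = \left(-46819\right) \frac{1}{1386} - - \frac{5657}{34238} = - \frac{46819}{1386} + \frac{5657}{34238} = - \frac{398787080}{11863467}$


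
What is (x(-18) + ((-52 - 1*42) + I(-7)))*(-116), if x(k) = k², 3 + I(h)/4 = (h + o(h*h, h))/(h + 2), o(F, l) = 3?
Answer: -128296/5 ≈ -25659.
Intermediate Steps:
I(h) = -12 + 4*(3 + h)/(2 + h) (I(h) = -12 + 4*((h + 3)/(h + 2)) = -12 + 4*((3 + h)/(2 + h)) = -12 + 4*(3 + h)/(2 + h))
(x(-18) + ((-52 - 1*42) + I(-7)))*(-116) = ((-18)² + ((-52 - 1*42) + 4*(-3 - 2*(-7))/(2 - 7)))*(-116) = (324 + ((-52 - 42) + 4*(-3 + 14)/(-5)))*(-116) = (324 + (-94 + 4*(-⅕)*11))*(-116) = (324 + (-94 - 44/5))*(-116) = (324 - 514/5)*(-116) = (1106/5)*(-116) = -128296/5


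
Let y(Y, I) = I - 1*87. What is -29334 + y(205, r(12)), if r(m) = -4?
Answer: -29425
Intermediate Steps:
y(Y, I) = -87 + I (y(Y, I) = I - 87 = -87 + I)
-29334 + y(205, r(12)) = -29334 + (-87 - 4) = -29334 - 91 = -29425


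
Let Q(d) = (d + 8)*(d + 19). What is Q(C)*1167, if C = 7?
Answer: 455130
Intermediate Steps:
Q(d) = (8 + d)*(19 + d)
Q(C)*1167 = (152 + 7² + 27*7)*1167 = (152 + 49 + 189)*1167 = 390*1167 = 455130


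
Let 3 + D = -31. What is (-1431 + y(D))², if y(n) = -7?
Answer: 2067844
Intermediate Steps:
D = -34 (D = -3 - 31 = -34)
(-1431 + y(D))² = (-1431 - 7)² = (-1438)² = 2067844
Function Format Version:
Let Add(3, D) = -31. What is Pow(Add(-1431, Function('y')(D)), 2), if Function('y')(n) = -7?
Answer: 2067844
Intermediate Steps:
D = -34 (D = Add(-3, -31) = -34)
Pow(Add(-1431, Function('y')(D)), 2) = Pow(Add(-1431, -7), 2) = Pow(-1438, 2) = 2067844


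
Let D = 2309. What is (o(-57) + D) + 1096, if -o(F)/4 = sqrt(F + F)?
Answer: 3405 - 4*I*sqrt(114) ≈ 3405.0 - 42.708*I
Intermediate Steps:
o(F) = -4*sqrt(2)*sqrt(F) (o(F) = -4*sqrt(F + F) = -4*sqrt(2)*sqrt(F))
(o(-57) + D) + 1096 = (-4*sqrt(2)*sqrt(-57) + 2309) + 1096 = (-4*sqrt(2)*I*sqrt(57) + 2309) + 1096 = (-4*I*sqrt(114) + 2309) + 1096 = (2309 - 4*I*sqrt(114)) + 1096 = 3405 - 4*I*sqrt(114)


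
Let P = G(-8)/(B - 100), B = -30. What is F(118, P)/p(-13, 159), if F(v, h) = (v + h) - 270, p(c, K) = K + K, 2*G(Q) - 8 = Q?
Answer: -76/159 ≈ -0.47799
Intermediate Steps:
G(Q) = 4 + Q/2
p(c, K) = 2*K
P = 0 (P = (4 + (½)*(-8))/(-30 - 100) = (4 - 4)/(-130) = 0*(-1/130) = 0)
F(v, h) = -270 + h + v (F(v, h) = (h + v) - 270 = -270 + h + v)
F(118, P)/p(-13, 159) = (-270 + 0 + 118)/((2*159)) = -152/318 = -152*1/318 = -76/159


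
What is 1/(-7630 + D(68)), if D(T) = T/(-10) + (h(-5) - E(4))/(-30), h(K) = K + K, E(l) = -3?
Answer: -30/229097 ≈ -0.00013095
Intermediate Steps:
h(K) = 2*K
D(T) = 7/30 - T/10 (D(T) = T/(-10) + (2*(-5) - 1*(-3))/(-30) = T*(-⅒) + (-10 + 3)*(-1/30) = -T/10 - 7*(-1/30) = -T/10 + 7/30 = 7/30 - T/10)
1/(-7630 + D(68)) = 1/(-7630 + (7/30 - ⅒*68)) = 1/(-7630 + (7/30 - 34/5)) = 1/(-7630 - 197/30) = 1/(-229097/30) = -30/229097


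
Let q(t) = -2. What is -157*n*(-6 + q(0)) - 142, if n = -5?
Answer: -6422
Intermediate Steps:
-157*n*(-6 + q(0)) - 142 = -(-785)*(-6 - 2) - 142 = -(-785)*(-8) - 142 = -157*40 - 142 = -6280 - 142 = -6422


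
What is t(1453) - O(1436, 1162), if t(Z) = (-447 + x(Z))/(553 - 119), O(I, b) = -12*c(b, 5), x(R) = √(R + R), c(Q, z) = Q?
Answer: 6051249/434 + √2906/434 ≈ 13943.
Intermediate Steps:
x(R) = √2*√R (x(R) = √(2*R) = √2*√R)
O(I, b) = -12*b
t(Z) = -447/434 + √2*√Z/434 (t(Z) = (-447 + √2*√Z)/(553 - 119) = (-447 + √2*√Z)/434 = (-447 + √2*√Z)*(1/434) = -447/434 + √2*√Z/434)
t(1453) - O(1436, 1162) = (-447/434 + √2*√1453/434) - (-12)*1162 = (-447/434 + √2906/434) - 1*(-13944) = (-447/434 + √2906/434) + 13944 = 6051249/434 + √2906/434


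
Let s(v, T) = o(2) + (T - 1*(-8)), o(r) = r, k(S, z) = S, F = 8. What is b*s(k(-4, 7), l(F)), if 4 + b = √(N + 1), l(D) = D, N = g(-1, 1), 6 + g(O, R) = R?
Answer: -72 + 36*I ≈ -72.0 + 36.0*I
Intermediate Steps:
g(O, R) = -6 + R
N = -5 (N = -6 + 1 = -5)
b = -4 + 2*I (b = -4 + √(-5 + 1) = -4 + √(-4) = -4 + 2*I ≈ -4.0 + 2.0*I)
s(v, T) = 10 + T (s(v, T) = 2 + (T - 1*(-8)) = 2 + (T + 8) = 2 + (8 + T) = 10 + T)
b*s(k(-4, 7), l(F)) = (-4 + 2*I)*(10 + 8) = (-4 + 2*I)*18 = -72 + 36*I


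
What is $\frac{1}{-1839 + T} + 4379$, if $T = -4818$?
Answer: $\frac{29151002}{6657} \approx 4379.0$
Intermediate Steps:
$\frac{1}{-1839 + T} + 4379 = \frac{1}{-1839 - 4818} + 4379 = \frac{1}{-6657} + 4379 = - \frac{1}{6657} + 4379 = \frac{29151002}{6657}$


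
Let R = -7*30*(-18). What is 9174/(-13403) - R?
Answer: -50672514/13403 ≈ -3780.7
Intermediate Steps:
R = 3780 (R = -210*(-18) = 3780)
9174/(-13403) - R = 9174/(-13403) - 1*3780 = 9174*(-1/13403) - 3780 = -9174/13403 - 3780 = -50672514/13403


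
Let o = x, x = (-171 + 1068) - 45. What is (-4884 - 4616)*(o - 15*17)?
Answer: -5671500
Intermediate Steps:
x = 852 (x = 897 - 45 = 852)
o = 852
(-4884 - 4616)*(o - 15*17) = (-4884 - 4616)*(852 - 15*17) = -9500*(852 - 255) = -9500*597 = -5671500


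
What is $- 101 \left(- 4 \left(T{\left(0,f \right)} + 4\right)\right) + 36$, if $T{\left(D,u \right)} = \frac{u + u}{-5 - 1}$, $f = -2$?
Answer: $\frac{5764}{3} \approx 1921.3$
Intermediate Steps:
$T{\left(D,u \right)} = - \frac{u}{3}$ ($T{\left(D,u \right)} = \frac{2 u}{-6} = 2 u \left(- \frac{1}{6}\right) = - \frac{u}{3}$)
$- 101 \left(- 4 \left(T{\left(0,f \right)} + 4\right)\right) + 36 = - 101 \left(- 4 \left(\left(- \frac{1}{3}\right) \left(-2\right) + 4\right)\right) + 36 = - 101 \left(- 4 \left(\frac{2}{3} + 4\right)\right) + 36 = - 101 \left(\left(-4\right) \frac{14}{3}\right) + 36 = \left(-101\right) \left(- \frac{56}{3}\right) + 36 = \frac{5656}{3} + 36 = \frac{5764}{3}$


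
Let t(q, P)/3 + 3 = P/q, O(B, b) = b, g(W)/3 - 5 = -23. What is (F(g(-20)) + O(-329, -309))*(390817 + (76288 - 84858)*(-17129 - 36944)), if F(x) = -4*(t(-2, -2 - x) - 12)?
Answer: 40350289149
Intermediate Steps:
g(W) = -54 (g(W) = 15 + 3*(-23) = 15 - 69 = -54)
t(q, P) = -9 + 3*P/q (t(q, P) = -9 + 3*(P/q) = -9 + 3*P/q)
F(x) = 72 - 6*x (F(x) = -4*((-9 + 3*(-2 - x)/(-2)) - 12) = -4*((-9 + 3*(-2 - x)*(-½)) - 12) = -4*((-9 + (3 + 3*x/2)) - 12) = -4*((-6 + 3*x/2) - 12) = -4*(-18 + 3*x/2) = 72 - 6*x)
(F(g(-20)) + O(-329, -309))*(390817 + (76288 - 84858)*(-17129 - 36944)) = ((72 - 6*(-54)) - 309)*(390817 + (76288 - 84858)*(-17129 - 36944)) = ((72 + 324) - 309)*(390817 - 8570*(-54073)) = (396 - 309)*(390817 + 463405610) = 87*463796427 = 40350289149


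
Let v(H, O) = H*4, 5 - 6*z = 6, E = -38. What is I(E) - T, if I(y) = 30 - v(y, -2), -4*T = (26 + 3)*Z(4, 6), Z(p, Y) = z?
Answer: 4339/24 ≈ 180.79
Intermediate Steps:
z = -1/6 (z = 5/6 - 1/6*6 = 5/6 - 1 = -1/6 ≈ -0.16667)
Z(p, Y) = -1/6
v(H, O) = 4*H
T = 29/24 (T = -(26 + 3)*(-1)/(4*6) = -29*(-1)/(4*6) = -1/4*(-29/6) = 29/24 ≈ 1.2083)
I(y) = 30 - 4*y
I(E) - T = (30 - 4*(-38)) - 1*29/24 = (30 + 152) - 29/24 = 182 - 29/24 = 4339/24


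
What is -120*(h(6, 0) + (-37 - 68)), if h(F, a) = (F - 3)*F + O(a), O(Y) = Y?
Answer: 10440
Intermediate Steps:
h(F, a) = a + F*(-3 + F) (h(F, a) = (F - 3)*F + a = (-3 + F)*F + a = F*(-3 + F) + a = a + F*(-3 + F))
-120*(h(6, 0) + (-37 - 68)) = -120*((0 + 6² - 3*6) + (-37 - 68)) = -120*((0 + 36 - 18) - 105) = -120*(18 - 105) = -120*(-87) = 10440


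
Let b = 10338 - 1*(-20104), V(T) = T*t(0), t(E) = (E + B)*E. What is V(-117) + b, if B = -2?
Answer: 30442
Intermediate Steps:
t(E) = E*(-2 + E) (t(E) = (E - 2)*E = (-2 + E)*E = E*(-2 + E))
V(T) = 0 (V(T) = T*(0*(-2 + 0)) = T*(0*(-2)) = T*0 = 0)
b = 30442 (b = 10338 + 20104 = 30442)
V(-117) + b = 0 + 30442 = 30442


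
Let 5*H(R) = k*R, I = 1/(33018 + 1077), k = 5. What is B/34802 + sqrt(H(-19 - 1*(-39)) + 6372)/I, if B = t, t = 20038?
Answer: 10019/17401 + 68190*sqrt(1598) ≈ 2.7259e+6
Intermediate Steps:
B = 20038
I = 1/34095 ≈ 2.9330e-5
H(R) = R (H(R) = (5*R)/5 = R)
B/34802 + sqrt(H(-19 - 1*(-39)) + 6372)/I = 20038/34802 + sqrt((-19 - 1*(-39)) + 6372)/(1/34095) = 20038*(1/34802) + sqrt((-19 + 39) + 6372)*34095 = 10019/17401 + sqrt(20 + 6372)*34095 = 10019/17401 + sqrt(6392)*34095 = 10019/17401 + (2*sqrt(1598))*34095 = 10019/17401 + 68190*sqrt(1598)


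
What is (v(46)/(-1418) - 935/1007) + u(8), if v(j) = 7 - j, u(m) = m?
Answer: 10136851/1427926 ≈ 7.0990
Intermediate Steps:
(v(46)/(-1418) - 935/1007) + u(8) = ((7 - 1*46)/(-1418) - 935/1007) + 8 = ((7 - 46)*(-1/1418) - 935*1/1007) + 8 = (-39*(-1/1418) - 935/1007) + 8 = (39/1418 - 935/1007) + 8 = -1286557/1427926 + 8 = 10136851/1427926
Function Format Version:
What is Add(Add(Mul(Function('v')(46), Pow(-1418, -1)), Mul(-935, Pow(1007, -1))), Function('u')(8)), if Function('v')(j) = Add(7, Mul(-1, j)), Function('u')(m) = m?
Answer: Rational(10136851, 1427926) ≈ 7.0990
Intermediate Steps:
Add(Add(Mul(Function('v')(46), Pow(-1418, -1)), Mul(-935, Pow(1007, -1))), Function('u')(8)) = Add(Add(Mul(Add(7, Mul(-1, 46)), Pow(-1418, -1)), Mul(-935, Pow(1007, -1))), 8) = Add(Add(Mul(Add(7, -46), Rational(-1, 1418)), Mul(-935, Rational(1, 1007))), 8) = Add(Add(Mul(-39, Rational(-1, 1418)), Rational(-935, 1007)), 8) = Add(Add(Rational(39, 1418), Rational(-935, 1007)), 8) = Add(Rational(-1286557, 1427926), 8) = Rational(10136851, 1427926)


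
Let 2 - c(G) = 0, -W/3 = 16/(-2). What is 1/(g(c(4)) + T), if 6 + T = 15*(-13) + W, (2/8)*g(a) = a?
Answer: -1/169 ≈ -0.0059172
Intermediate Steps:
W = 24 (W = -48/(-2) = -48*(-1)/2 = -3*(-8) = 24)
c(G) = 2 (c(G) = 2 - 1*0 = 2 + 0 = 2)
g(a) = 4*a
T = -177 (T = -6 + (15*(-13) + 24) = -6 + (-195 + 24) = -6 - 171 = -177)
1/(g(c(4)) + T) = 1/(4*2 - 177) = 1/(8 - 177) = 1/(-169) = -1/169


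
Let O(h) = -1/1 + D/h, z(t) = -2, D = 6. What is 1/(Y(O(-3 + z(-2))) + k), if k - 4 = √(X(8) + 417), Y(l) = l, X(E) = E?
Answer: -45/10544 + 125*√17/10544 ≈ 0.044612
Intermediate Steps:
O(h) = -1 + 6/h (O(h) = -1/1 + 6/h = -1*1 + 6/h = -1 + 6/h)
k = 4 + 5*√17 (k = 4 + √(8 + 417) = 4 + √425 = 4 + 5*√17 ≈ 24.616)
1/(Y(O(-3 + z(-2))) + k) = 1/((6 - (-3 - 2))/(-3 - 2) + (4 + 5*√17)) = 1/((6 - 1*(-5))/(-5) + (4 + 5*√17)) = 1/(-(6 + 5)/5 + (4 + 5*√17)) = 1/(-⅕*11 + (4 + 5*√17)) = 1/(-11/5 + (4 + 5*√17)) = 1/(9/5 + 5*√17)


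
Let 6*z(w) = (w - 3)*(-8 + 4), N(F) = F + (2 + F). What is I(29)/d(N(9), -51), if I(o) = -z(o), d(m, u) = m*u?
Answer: -13/765 ≈ -0.016993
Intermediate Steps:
N(F) = 2 + 2*F
z(w) = 2 - 2*w/3 (z(w) = ((w - 3)*(-8 + 4))/6 = ((-3 + w)*(-4))/6 = (12 - 4*w)/6 = 2 - 2*w/3)
I(o) = -2 + 2*o/3 (I(o) = -(2 - 2*o/3) = -2 + 2*o/3)
I(29)/d(N(9), -51) = (-2 + (2/3)*29)/(((2 + 2*9)*(-51))) = (-2 + 58/3)/(((2 + 18)*(-51))) = 52/(3*((20*(-51)))) = (52/3)/(-1020) = (52/3)*(-1/1020) = -13/765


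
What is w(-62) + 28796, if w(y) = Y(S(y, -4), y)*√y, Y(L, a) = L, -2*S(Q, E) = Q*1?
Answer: 28796 + 31*I*√62 ≈ 28796.0 + 244.09*I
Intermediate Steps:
S(Q, E) = -Q/2
w(y) = -y^(3/2)/2 (w(y) = (-y/2)*√y = -y^(3/2)/2)
w(-62) + 28796 = -(-31)*I*√62 + 28796 = 31*I*√62 + 28796 = 28796 + 31*I*√62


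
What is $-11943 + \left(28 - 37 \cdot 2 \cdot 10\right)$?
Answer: $-12655$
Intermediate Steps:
$-11943 + \left(28 - 37 \cdot 2 \cdot 10\right) = -11943 + \left(28 - 740\right) = -11943 - 712 = -12655$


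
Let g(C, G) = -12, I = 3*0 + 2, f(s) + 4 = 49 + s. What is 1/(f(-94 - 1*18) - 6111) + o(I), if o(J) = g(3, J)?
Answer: -74137/6178 ≈ -12.000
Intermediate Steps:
f(s) = 45 + s (f(s) = -4 + (49 + s) = 45 + s)
I = 2 (I = 0 + 2 = 2)
o(J) = -12
1/(f(-94 - 1*18) - 6111) + o(I) = 1/((45 + (-94 - 1*18)) - 6111) - 12 = 1/((45 + (-94 - 18)) - 6111) - 12 = 1/((45 - 112) - 6111) - 12 = 1/(-67 - 6111) - 12 = 1/(-6178) - 12 = -1/6178 - 12 = -74137/6178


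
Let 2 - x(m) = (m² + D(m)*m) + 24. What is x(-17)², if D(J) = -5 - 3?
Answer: 199809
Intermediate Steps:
D(J) = -8
x(m) = -22 - m² + 8*m (x(m) = 2 - ((m² - 8*m) + 24) = 2 - (24 + m² - 8*m) = 2 + (-24 - m² + 8*m) = -22 - m² + 8*m)
x(-17)² = (-22 - 1*(-17)² + 8*(-17))² = (-22 - 1*289 - 136)² = (-22 - 289 - 136)² = (-447)² = 199809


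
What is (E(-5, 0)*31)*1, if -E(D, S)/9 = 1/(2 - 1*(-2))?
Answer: -279/4 ≈ -69.750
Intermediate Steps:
E(D, S) = -9/4 (E(D, S) = -9/(2 - 1*(-2)) = -9/(2 + 2) = -9/4)
(E(-5, 0)*31)*1 = -9/4*31*1 = -279/4*1 = -279/4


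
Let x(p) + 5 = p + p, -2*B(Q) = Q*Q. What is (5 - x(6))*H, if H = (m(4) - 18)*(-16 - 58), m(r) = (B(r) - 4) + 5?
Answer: -3700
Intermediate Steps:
B(Q) = -Q²/2 (B(Q) = -Q*Q/2 = -Q²/2)
m(r) = 1 - r²/2 (m(r) = (-r²/2 - 4) + 5 = (-4 - r²/2) + 5 = 1 - r²/2)
x(p) = -5 + 2*p (x(p) = -5 + (p + p) = -5 + 2*p)
H = 1850 (H = ((1 - ½*4²) - 18)*(-16 - 58) = ((1 - ½*16) - 18)*(-74) = ((1 - 8) - 18)*(-74) = (-7 - 18)*(-74) = -25*(-74) = 1850)
(5 - x(6))*H = (5 - (-5 + 2*6))*1850 = (5 - (-5 + 12))*1850 = (5 - 1*7)*1850 = (5 - 7)*1850 = -2*1850 = -3700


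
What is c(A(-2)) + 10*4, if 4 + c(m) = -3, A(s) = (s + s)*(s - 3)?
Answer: 33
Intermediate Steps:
A(s) = 2*s*(-3 + s) (A(s) = (2*s)*(-3 + s) = 2*s*(-3 + s))
c(m) = -7 (c(m) = -4 - 3 = -7)
c(A(-2)) + 10*4 = -7 + 10*4 = -7 + 40 = 33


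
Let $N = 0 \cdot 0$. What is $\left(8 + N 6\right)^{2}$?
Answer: $64$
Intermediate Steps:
$N = 0$
$\left(8 + N 6\right)^{2} = \left(8 + 0 \cdot 6\right)^{2} = \left(8 + 0\right)^{2} = 8^{2} = 64$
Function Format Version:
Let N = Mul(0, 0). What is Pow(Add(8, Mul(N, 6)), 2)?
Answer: 64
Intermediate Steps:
N = 0
Pow(Add(8, Mul(N, 6)), 2) = Pow(Add(8, Mul(0, 6)), 2) = Pow(Add(8, 0), 2) = Pow(8, 2) = 64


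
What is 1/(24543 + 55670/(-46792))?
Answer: 23396/574180193 ≈ 4.0747e-5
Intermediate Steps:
1/(24543 + 55670/(-46792)) = 1/(24543 + 55670*(-1/46792)) = 1/(24543 - 27835/23396) = 1/(574180193/23396) = 23396/574180193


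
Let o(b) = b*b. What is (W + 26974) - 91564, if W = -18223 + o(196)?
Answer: -44397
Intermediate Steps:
o(b) = b**2
W = 20193 (W = -18223 + 196**2 = -18223 + 38416 = 20193)
(W + 26974) - 91564 = (20193 + 26974) - 91564 = 47167 - 91564 = -44397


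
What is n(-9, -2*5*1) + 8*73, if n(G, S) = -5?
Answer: 579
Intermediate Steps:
n(-9, -2*5*1) + 8*73 = -5 + 8*73 = -5 + 584 = 579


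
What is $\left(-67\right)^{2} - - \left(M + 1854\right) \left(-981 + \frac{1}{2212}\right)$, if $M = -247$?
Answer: $- \frac{3477213729}{2212} \approx -1.572 \cdot 10^{6}$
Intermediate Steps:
$\left(-67\right)^{2} - - \left(M + 1854\right) \left(-981 + \frac{1}{2212}\right) = \left(-67\right)^{2} - - \left(-247 + 1854\right) \left(-981 + \frac{1}{2212}\right) = 4489 - - 1607 \left(-981 + \frac{1}{2212}\right) = 4489 - - \frac{1607 \left(-2169971\right)}{2212} = 4489 - \left(-1\right) \left(- \frac{3487143397}{2212}\right) = 4489 - \frac{3487143397}{2212} = - \frac{3477213729}{2212}$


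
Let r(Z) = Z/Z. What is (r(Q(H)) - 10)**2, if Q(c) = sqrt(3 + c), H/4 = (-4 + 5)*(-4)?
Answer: 81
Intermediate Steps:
H = -16 (H = 4*((-4 + 5)*(-4)) = 4*(1*(-4)) = 4*(-4) = -16)
r(Z) = 1
(r(Q(H)) - 10)**2 = (1 - 10)**2 = (-9)**2 = 81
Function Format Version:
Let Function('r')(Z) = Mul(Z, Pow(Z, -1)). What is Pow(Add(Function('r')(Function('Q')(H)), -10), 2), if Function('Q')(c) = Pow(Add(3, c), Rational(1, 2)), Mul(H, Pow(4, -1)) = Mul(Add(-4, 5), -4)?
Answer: 81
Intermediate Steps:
H = -16 (H = Mul(4, Mul(Add(-4, 5), -4)) = Mul(4, Mul(1, -4)) = Mul(4, -4) = -16)
Function('r')(Z) = 1
Pow(Add(Function('r')(Function('Q')(H)), -10), 2) = Pow(Add(1, -10), 2) = Pow(-9, 2) = 81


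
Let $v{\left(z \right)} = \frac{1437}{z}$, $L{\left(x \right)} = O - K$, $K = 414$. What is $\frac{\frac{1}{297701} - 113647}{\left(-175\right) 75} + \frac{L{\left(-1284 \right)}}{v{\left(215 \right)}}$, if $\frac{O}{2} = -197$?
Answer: $- \frac{210054279088466}{1871608974375} \approx -112.23$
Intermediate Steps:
$O = -394$ ($O = 2 \left(-197\right) = -394$)
$L{\left(x \right)} = -808$ ($L{\left(x \right)} = -394 - 414 = -808$)
$\frac{\frac{1}{297701} - 113647}{\left(-175\right) 75} + \frac{L{\left(-1284 \right)}}{v{\left(215 \right)}} = \frac{\frac{1}{297701} - 113647}{\left(-175\right) 75} - \frac{808}{1437 \cdot \frac{1}{215}} = \frac{\frac{1}{297701} - 113647}{-13125} - \frac{808}{1437 \cdot \frac{1}{215}} = \left(- \frac{33832825546}{297701}\right) \left(- \frac{1}{13125}\right) - \frac{808}{\frac{1437}{215}} = \frac{33832825546}{3907325625} - \frac{173720}{1437} = - \frac{210054279088466}{1871608974375}$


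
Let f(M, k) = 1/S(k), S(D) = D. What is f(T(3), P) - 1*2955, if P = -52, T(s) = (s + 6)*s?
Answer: -153661/52 ≈ -2955.0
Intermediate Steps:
T(s) = s*(6 + s) (T(s) = (6 + s)*s = s*(6 + s))
f(M, k) = 1/k
f(T(3), P) - 1*2955 = 1/(-52) - 1*2955 = -1/52 - 2955 = -153661/52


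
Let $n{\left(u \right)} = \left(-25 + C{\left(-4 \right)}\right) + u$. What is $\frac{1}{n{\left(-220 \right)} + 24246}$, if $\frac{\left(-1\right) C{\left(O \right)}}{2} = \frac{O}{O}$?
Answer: $\frac{1}{23999} \approx 4.1668 \cdot 10^{-5}$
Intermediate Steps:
$C{\left(O \right)} = -2$ ($C{\left(O \right)} = - 2 \frac{O}{O} = \left(-2\right) 1 = -2$)
$n{\left(u \right)} = -27 + u$ ($n{\left(u \right)} = \left(-25 - 2\right) + u = -27 + u$)
$\frac{1}{n{\left(-220 \right)} + 24246} = \frac{1}{\left(-27 - 220\right) + 24246} = \frac{1}{-247 + 24246} = \frac{1}{23999}$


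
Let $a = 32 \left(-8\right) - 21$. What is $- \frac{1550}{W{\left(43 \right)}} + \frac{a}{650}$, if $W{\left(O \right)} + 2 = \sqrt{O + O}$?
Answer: $- \frac{1018857}{26650} - \frac{775 \sqrt{86}}{41} \approx -213.53$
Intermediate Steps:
$W{\left(O \right)} = -2 + \sqrt{2} \sqrt{O}$ ($W{\left(O \right)} = -2 + \sqrt{O + O} = -2 + \sqrt{2 O} = -2 + \sqrt{2} \sqrt{O}$)
$a = -277$ ($a = -256 - 21 = -277$)
$- \frac{1550}{W{\left(43 \right)}} + \frac{a}{650} = - \frac{1550}{-2 + \sqrt{2} \sqrt{43}} - \frac{277}{650} = - \frac{1550}{-2 + \sqrt{86}} - \frac{277}{650} = - \frac{277}{650} - \frac{1550}{-2 + \sqrt{86}}$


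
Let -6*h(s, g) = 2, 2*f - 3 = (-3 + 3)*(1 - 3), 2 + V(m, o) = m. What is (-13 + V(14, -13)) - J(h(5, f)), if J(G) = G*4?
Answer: ⅓ ≈ 0.33333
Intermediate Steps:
V(m, o) = -2 + m
f = 3/2 (f = 3/2 + ((-3 + 3)*(1 - 3))/2 = 3/2 + (0*(-2))/2 = 3/2 + (½)*0 = 3/2 + 0 = 3/2 ≈ 1.5000)
h(s, g) = -⅓ (h(s, g) = -⅙*2 = -⅓)
J(G) = 4*G
(-13 + V(14, -13)) - J(h(5, f)) = (-13 + (-2 + 14)) - 4*(-1)/3 = (-13 + 12) - 1*(-4/3) = -1 + 4/3 = ⅓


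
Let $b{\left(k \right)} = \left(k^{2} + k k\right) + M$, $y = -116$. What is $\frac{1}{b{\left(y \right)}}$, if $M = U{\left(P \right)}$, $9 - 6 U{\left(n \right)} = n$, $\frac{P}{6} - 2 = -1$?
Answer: $\frac{2}{53825} \approx 3.7157 \cdot 10^{-5}$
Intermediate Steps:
$P = 6$ ($P = 12 + 6 \left(-1\right) = 12 - 6 = 6$)
$U{\left(n \right)} = \frac{3}{2} - \frac{n}{6}$
$M = \frac{1}{2}$ ($M = \frac{3}{2} - 1 = \frac{1}{2} \approx 0.5$)
$b{\left(k \right)} = \frac{1}{2} + 2 k^{2}$ ($b{\left(k \right)} = \left(k^{2} + k k\right) + \frac{1}{2} = \left(k^{2} + k^{2}\right) + \frac{1}{2} = 2 k^{2} + \frac{1}{2} = \frac{1}{2} + 2 k^{2}$)
$\frac{1}{b{\left(y \right)}} = \frac{1}{\frac{1}{2} + 2 \left(-116\right)^{2}} = \frac{1}{\frac{1}{2} + 2 \cdot 13456} = \frac{1}{\frac{1}{2} + 26912} = \frac{1}{\frac{53825}{2}} = \frac{2}{53825}$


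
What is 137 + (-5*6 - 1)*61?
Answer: -1754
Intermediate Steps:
137 + (-5*6 - 1)*61 = 137 + (-30 - 1)*61 = 137 - 31*61 = 137 - 1891 = -1754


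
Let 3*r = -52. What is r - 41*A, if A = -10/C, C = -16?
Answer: -1031/24 ≈ -42.958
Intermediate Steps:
r = -52/3 (r = (⅓)*(-52) = -52/3 ≈ -17.333)
A = 5/8 (A = -10/(-16) = -10*(-1/16) = 5/8 ≈ 0.62500)
r - 41*A = -52/3 - 41*5/8 = -52/3 - 205/8 = -1031/24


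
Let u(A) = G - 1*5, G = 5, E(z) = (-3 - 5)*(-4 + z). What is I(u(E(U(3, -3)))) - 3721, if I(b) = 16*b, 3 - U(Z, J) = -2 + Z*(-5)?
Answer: -3721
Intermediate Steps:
U(Z, J) = 5 + 5*Z (U(Z, J) = 3 - (-2 + Z*(-5)) = 3 - (-2 - 5*Z) = 3 + (2 + 5*Z) = 5 + 5*Z)
E(z) = 32 - 8*z (E(z) = -8*(-4 + z) = 32 - 8*z)
u(A) = 0 (u(A) = 5 - 1*5 = 5 - 5 = 0)
I(u(E(U(3, -3)))) - 3721 = 16*0 - 3721 = 0 - 3721 = -3721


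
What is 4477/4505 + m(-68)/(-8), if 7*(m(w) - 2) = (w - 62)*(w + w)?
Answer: -39730379/126140 ≈ -314.97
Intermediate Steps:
m(w) = 2 + 2*w*(-62 + w)/7 (m(w) = 2 + ((w - 62)*(w + w))/7 = 2 + ((-62 + w)*(2*w))/7 = 2 + (2*w*(-62 + w))/7 = 2 + 2*w*(-62 + w)/7)
4477/4505 + m(-68)/(-8) = 4477/4505 + (2 - 124/7*(-68) + (2/7)*(-68)²)/(-8) = 4477*(1/4505) + (2 + 8432/7 + (2/7)*4624)*(-⅛) = 4477/4505 + (2 + 8432/7 + 9248/7)*(-⅛) = 4477/4505 + (17694/7)*(-⅛) = 4477/4505 - 8847/28 = -39730379/126140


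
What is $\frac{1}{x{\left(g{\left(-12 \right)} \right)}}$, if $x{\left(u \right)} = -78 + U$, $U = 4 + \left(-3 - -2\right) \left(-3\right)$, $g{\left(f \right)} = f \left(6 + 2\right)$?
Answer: $- \frac{1}{71} \approx -0.014085$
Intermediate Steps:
$g{\left(f \right)} = 8 f$ ($g{\left(f \right)} = f 8 = 8 f$)
$U = 7$ ($U = 4 + \left(-3 + 2\right) \left(-3\right) = 4 - -3 = 4 + 3 = 7$)
$x{\left(u \right)} = -71$ ($x{\left(u \right)} = -78 + 7 = -71$)
$\frac{1}{x{\left(g{\left(-12 \right)} \right)}} = \frac{1}{-71} = - \frac{1}{71}$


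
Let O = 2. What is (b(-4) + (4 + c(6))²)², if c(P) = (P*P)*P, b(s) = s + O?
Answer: 2342366404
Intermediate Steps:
b(s) = 2 + s (b(s) = s + 2 = 2 + s)
c(P) = P³ (c(P) = P²*P = P³)
(b(-4) + (4 + c(6))²)² = ((2 - 4) + (4 + 6³)²)² = (-2 + (4 + 216)²)² = (-2 + 220²)² = (-2 + 48400)² = 48398² = 2342366404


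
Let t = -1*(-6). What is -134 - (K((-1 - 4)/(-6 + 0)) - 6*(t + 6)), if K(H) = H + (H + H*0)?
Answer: -191/3 ≈ -63.667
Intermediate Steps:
t = 6
K(H) = 2*H (K(H) = H + (H + 0) = H + H = 2*H)
-134 - (K((-1 - 4)/(-6 + 0)) - 6*(t + 6)) = -134 - (2*((-1 - 4)/(-6 + 0)) - 6*(6 + 6)) = -134 - (2*(-5/(-6)) - 6*12) = -134 - (2*(-5*(-⅙)) - 1*72) = -134 - (2*(⅚) - 72) = -134 - (5/3 - 72) = -134 - 1*(-211/3) = -134 + 211/3 = -191/3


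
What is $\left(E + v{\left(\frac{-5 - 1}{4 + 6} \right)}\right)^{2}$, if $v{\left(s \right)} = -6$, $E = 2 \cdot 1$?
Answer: $16$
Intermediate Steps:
$E = 2$
$\left(E + v{\left(\frac{-5 - 1}{4 + 6} \right)}\right)^{2} = \left(2 - 6\right)^{2} = \left(-4\right)^{2} = 16$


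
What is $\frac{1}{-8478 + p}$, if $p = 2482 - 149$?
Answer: $- \frac{1}{6145} \approx -0.00016273$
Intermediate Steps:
$p = 2333$
$\frac{1}{-8478 + p} = \frac{1}{-8478 + 2333} = \frac{1}{-6145} = - \frac{1}{6145}$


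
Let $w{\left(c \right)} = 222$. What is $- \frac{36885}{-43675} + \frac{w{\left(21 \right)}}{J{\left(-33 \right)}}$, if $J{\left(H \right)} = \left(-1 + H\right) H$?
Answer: $\frac{1702694}{1633445} \approx 1.0424$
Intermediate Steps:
$J{\left(H \right)} = H \left(-1 + H\right)$
$- \frac{36885}{-43675} + \frac{w{\left(21 \right)}}{J{\left(-33 \right)}} = - \frac{36885}{-43675} + \frac{222}{\left(-33\right) \left(-1 - 33\right)} = \left(-36885\right) \left(- \frac{1}{43675}\right) + \frac{222}{\left(-33\right) \left(-34\right)} = \frac{7377}{8735} + \frac{222}{1122} = \frac{7377}{8735} + 222 \cdot \frac{1}{1122} = \frac{7377}{8735} + \frac{37}{187} = \frac{1702694}{1633445}$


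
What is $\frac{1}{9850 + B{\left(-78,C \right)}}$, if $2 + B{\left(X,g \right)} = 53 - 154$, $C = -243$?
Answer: $\frac{1}{9747} \approx 0.0001026$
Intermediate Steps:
$B{\left(X,g \right)} = -103$ ($B{\left(X,g \right)} = -2 + \left(53 - 154\right) = -2 - 101 = -103$)
$\frac{1}{9850 + B{\left(-78,C \right)}} = \frac{1}{9850 - 103} = \frac{1}{9747}$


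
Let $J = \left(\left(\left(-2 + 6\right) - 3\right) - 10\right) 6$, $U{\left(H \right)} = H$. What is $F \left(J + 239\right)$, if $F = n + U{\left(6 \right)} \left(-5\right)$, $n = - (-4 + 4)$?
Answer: $-5550$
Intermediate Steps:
$n = 0$ ($n = \left(-1\right) 0 = 0$)
$F = -30$ ($F = 0 + 6 \left(-5\right) = 0 - 30 = -30$)
$J = -54$ ($J = \left(\left(4 - 3\right) - 10\right) 6 = \left(1 - 10\right) 6 = \left(-9\right) 6 = -54$)
$F \left(J + 239\right) = - 30 \left(-54 + 239\right) = \left(-30\right) 185 = -5550$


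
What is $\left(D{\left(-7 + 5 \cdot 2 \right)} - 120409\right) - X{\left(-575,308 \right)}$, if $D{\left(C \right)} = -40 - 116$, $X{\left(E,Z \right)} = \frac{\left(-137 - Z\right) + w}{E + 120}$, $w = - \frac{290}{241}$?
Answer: $- \frac{2644132522}{21931} \approx -1.2057 \cdot 10^{5}$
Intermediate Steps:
$w = - \frac{290}{241}$ ($w = \left(-290\right) \frac{1}{241} = - \frac{290}{241} \approx -1.2033$)
$X{\left(E,Z \right)} = \frac{- \frac{33307}{241} - Z}{120 + E}$ ($X{\left(E,Z \right)} = \frac{\left(-137 - Z\right) - \frac{290}{241}}{E + 120} = \frac{- \frac{33307}{241} - Z}{120 + E}$)
$D{\left(C \right)} = -156$ ($D{\left(C \right)} = -40 - 116 = -156$)
$\left(D{\left(-7 + 5 \cdot 2 \right)} - 120409\right) - X{\left(-575,308 \right)} = \left(-156 - 120409\right) - \frac{- \frac{33307}{241} - 308}{120 - 575} = \left(-156 - 120409\right) - \frac{- \frac{33307}{241} - 308}{-455} = -120565 - \left(- \frac{1}{455}\right) \left(- \frac{107535}{241}\right) = -120565 - \frac{21507}{21931} = - \frac{2644132522}{21931}$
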